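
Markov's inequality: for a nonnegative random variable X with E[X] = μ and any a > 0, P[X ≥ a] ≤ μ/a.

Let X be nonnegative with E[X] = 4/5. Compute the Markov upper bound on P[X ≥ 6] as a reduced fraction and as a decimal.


μ = E[X] = 4/5, a = 6.
Markov: P[X ≥ 6] ≤ μ/a = (4/5)/6 = 2/15.
Numerically: ≈ 0.133333.
(Since a = 6 > μ = 0.800000, the bound 2/15 is < 1 and informative.)

P[X ≥ 6] ≤ 2/15 ≈ 0.133333.


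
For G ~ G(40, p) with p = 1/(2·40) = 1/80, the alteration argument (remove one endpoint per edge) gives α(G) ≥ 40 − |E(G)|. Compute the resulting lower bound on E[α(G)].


E[|E(G)|] = C(40, 2)·p = 780 · (1/80) = 39/4.
E[α(G)] ≥ n − E[|E(G)|] = 40 − 39/4 = 121/4.
Numerically: ≈ 30.25000.
(This is only a lower bound; the true E[α(G)] may be larger.)

E[α(G)] ≥ 121/4 ≈ 30.25000.


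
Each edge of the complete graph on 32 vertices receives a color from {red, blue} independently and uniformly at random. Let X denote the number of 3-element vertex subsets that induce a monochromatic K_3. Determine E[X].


Let X = Σ_S X_S over the C(32, 3) = 4960 subsets S of size 3, where X_S = 1 if the K_3 on S is monochromatic.
For a fixed S, the K_3 on S has C(3, 2) = 3 edges. P[all 3 edges red] = (1/2)^3, and likewise for blue, so P[monochromatic] = 2·(1/2)^3 = 2^{1 − 3} = 1/4.
Summing: E[X] = C(32, 3) · 2^{1 − 3} = 4960 · 1/4 = 1240.
Numerically: E[X] ≈ 1240.0000.

E[X] = C(32,3)·2^(1−C(3,2)) = 1240 ≈ 1240.0000.


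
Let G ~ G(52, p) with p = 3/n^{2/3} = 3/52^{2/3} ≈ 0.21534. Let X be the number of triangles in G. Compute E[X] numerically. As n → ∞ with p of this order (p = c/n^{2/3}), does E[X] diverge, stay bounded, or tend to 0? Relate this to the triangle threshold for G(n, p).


Number of potential triangles: C(52, 3) = 22100.
Each occurs with probability p³ ≈ (0.21534)³ ≈ 9.9852071e-03.
By linearity: E[X] = C(52, 3)·p³ ≈ 22100 · 9.9852071e-03 ≈ 220.67308.
Since α = 2/3 < 1, p = c/n^{2/3} ≫ 1/n is above the triangle threshold p ~ 1/n. Asymptotically E[X] ~ (c³/6)·n^{3(1−α)} = (3³/6)·n^{1} → ∞; triangles are abundant w.h.p.

E[X] ≈ 220.67308; in regime p = Θ(1/n^{2/3}) E[X] diverges (above the triangle threshold p ~ 1/n).


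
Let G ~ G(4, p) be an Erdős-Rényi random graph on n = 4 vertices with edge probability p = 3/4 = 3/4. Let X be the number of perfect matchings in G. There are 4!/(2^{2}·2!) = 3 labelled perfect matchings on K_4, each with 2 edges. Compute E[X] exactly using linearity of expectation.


K_4 has 4!/(2^{2}·2!) = 3 labelled perfect matchings.
For each such perfect matching H, let X_H = 1 if all 2 edges of H are present in G. Then P[X_H = 1] = p^{2} = (3/4)^{2} = 9/16.
By linearity: E[X] = Σ_H E[X_H] = 3 · p^{2} = 3 · 9/16 = 27/16.
Numerically: E[X] ≈ 1.6875.

E[X] = 3 · (3/4)^{2} = 27/16 ≈ 1.6875.


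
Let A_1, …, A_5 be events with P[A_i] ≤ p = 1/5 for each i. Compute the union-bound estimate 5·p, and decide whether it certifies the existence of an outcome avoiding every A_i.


Union bound: P[∪_{i=1}^{5} A_i] ≤ Σ_i P[A_i] ≤ 5·p = 5·(1/5) = 1.
Numerically: 1 ≈ 1.0000000.
Is 1 < 1? NO.
Since the bound 1 is ≥ 1, the union bound is uninformative here; it does NOT by itself certify existence.

5·p = 1 ≈ 1.0000000; existence NOT certified by the union bound.


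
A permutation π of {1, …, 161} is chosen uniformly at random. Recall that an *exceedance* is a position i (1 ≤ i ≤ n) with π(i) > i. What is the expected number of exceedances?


Write X = Σ_{i=1}^{161} X_i, where X_i = 1_{π(i) > i}.
For each fixed i, π(i) is uniform over {1, …, 161} (marginal of a uniform permutation), so P[π(i) > i] = (n − i)/n. Summing: Σ_{i=1}^{161} (n − i)/n = (0 + 1 + … + 160)/161 = 161(161 − 1)/(2·161) = (161 − 1)/2.
Hence E[X] = Σ_{i=1}^{161} (161 − i)/161 = 80 ≈ 80.0000.

E[X] = 80 = 80.0000.


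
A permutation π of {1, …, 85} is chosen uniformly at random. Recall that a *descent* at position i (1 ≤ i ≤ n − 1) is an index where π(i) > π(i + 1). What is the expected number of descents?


Write X = Σ X_I over i = 1, …, 84, with X_I the indicator of one descent.
There are 84 indicators.
For each fixed i, the pair (π(i), π(i+1)) is a uniformly random ordered pair of distinct values from {1, …, 85}; by symmetry P[π(i) > π(i+1)] = 1/2.
By linearity: E[X] = 84 · (1/2) = (85 − 1) · (1/2) = 42 ≈ 42.000000.

E[X] = 42 = 42.000000.


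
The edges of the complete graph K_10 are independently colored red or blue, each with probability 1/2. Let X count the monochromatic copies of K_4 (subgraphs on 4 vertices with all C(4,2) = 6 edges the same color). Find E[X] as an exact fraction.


Let X = Σ_S X_S over the C(10, 4) = 210 subsets S of size 4, where X_S = 1 if the K_4 on S is monochromatic.
For a fixed S, the K_4 on S has C(4, 2) = 6 edges. P[all 6 edges red] = (1/2)^6, and likewise for blue, so P[monochromatic] = 2·(1/2)^6 = 2^{1 − 6} = 1/32.
Summing: E[X] = C(10, 4) · 2^{1 − 6} = 210 · 1/32 = 105/16.
Numerically: E[X] ≈ 6.562.

E[X] = C(10,4)·2^(1−C(4,2)) = 105/16 ≈ 6.562.


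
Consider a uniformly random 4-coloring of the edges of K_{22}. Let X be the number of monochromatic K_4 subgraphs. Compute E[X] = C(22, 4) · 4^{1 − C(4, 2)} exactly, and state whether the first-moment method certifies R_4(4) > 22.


E[X] = C(22, 4) · 4^{1 − 6} = 7315 · 4^{−5} = 7315/1024.
As a reduced fraction: E[X] = 7315/1024 ≈ 7.143555.
Is E[X] < 1? NO.
Since E[X] ≥ 1, the first-moment bound is inconclusive at n = 22; it does NOT by itself certify R_4(4) > 22.

E[X] = 7315/1024 ≈ 7.143555; E[X] ≥ 1; first-moment method inconclusive here.


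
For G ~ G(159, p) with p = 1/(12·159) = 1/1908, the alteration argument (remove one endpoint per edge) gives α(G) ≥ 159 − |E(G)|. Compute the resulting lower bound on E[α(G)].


E[|E(G)|] = C(159, 2)·p = 12561 · (1/1908) = 79/12.
E[α(G)] ≥ n − E[|E(G)|] = 159 − 79/12 = 1829/12.
Numerically: ≈ 152.416667.
(This is only a lower bound; the true E[α(G)] may be larger.)

E[α(G)] ≥ 1829/12 ≈ 152.416667.


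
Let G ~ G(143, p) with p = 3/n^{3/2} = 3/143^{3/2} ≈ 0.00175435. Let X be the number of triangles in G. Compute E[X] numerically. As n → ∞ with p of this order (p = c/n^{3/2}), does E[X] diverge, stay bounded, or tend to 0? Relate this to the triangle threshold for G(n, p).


Number of potential triangles: C(143, 3) = 477191.
Each occurs with probability p³ ≈ (0.00175435)³ ≈ 5.39947576e-09.
By linearity: E[X] = C(143, 3)·p³ ≈ 477191 · 5.39947576e-09 ≈ 0.002577.
Since α = 3/2 > 1, p = c/n^{3/2} = o(1/n) is below the triangle threshold p ~ 1/n. Asymptotically E[X] ~ (c³/6)·n^{3(1−α)} = (3³/6)·n^{-1.5} → 0, so by Markov's inequality G has no triangles w.h.p.

E[X] ≈ 0.002577; in regime p = Θ(1/n^{3/2}) E[X] tends to 0 (below the triangle threshold p ~ 1/n).


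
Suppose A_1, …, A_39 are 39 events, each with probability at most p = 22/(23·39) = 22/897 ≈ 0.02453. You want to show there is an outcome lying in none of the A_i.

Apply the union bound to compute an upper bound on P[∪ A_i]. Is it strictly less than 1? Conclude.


Union bound: P[∪_{i=1}^{39} A_i] ≤ Σ_i P[A_i] ≤ 39·p = 39·(22/897) = 22/23.
Numerically: 22/23 ≈ 0.95652.
Is 22/23 < 1? YES.
Since P[∪ A_i] ≤ 22/23 < 1, the complement has P[∩ A_i^c] ≥ 1 − 22/23 = 1/23 > 0, so some outcome avoids every A_i.

39·p = 22/23 ≈ 0.95652; existence CERTIFIED by the union bound.


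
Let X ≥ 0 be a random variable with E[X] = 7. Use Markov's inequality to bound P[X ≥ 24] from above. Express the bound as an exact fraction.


μ = E[X] = 7, a = 24.
Markov: P[X ≥ 24] ≤ μ/a = (7)/24 = 7/24.
Numerically: ≈ 0.291667.
(Since a = 24 > μ = 7.000000, the bound 7/24 is < 1 and informative.)

P[X ≥ 24] ≤ 7/24 ≈ 0.291667.


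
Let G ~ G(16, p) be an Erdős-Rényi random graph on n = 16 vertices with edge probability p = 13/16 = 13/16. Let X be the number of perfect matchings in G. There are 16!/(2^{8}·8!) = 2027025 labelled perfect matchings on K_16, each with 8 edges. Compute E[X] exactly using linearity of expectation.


K_16 has 16!/(2^{8}·8!) = 2027025 labelled perfect matchings.
For each such perfect matching H, let X_H = 1 if all 8 edges of H are present in G. Then P[X_H = 1] = p^{8} = (13/16)^{8} = 815730721/4294967296.
Summing the indicators: E[X] = Σ_H E[X_H] = 2027025 · p^{8} = 2027025 · 815730721/4294967296 = 1653506564735025/4294967296.
Numerically: E[X] ≈ 3.8499e+05.

E[X] = 2027025 · (13/16)^{8} = 1653506564735025/4294967296 ≈ 3.8499e+05.


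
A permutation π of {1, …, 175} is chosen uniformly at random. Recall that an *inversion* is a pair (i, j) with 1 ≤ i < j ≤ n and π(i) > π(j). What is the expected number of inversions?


Write X = Σ X_I over the C(175, 2) = 15225 pairs i < j, with X_I the indicator of one inversion.
There are 15225 indicators.
For each fixed pair i < j, the values π(i) and π(j) are two distinct elements of {1, …, 175} in uniformly random order; by symmetry P[π(i) > π(j)] = 1/2.
By linearity: E[X] = 15225 · (1/2) = C(175, 2) · (1/2) = 15225/2 = 15225/2 ≈ 7612.500000.

E[X] = 15225/2 = 7612.500000.


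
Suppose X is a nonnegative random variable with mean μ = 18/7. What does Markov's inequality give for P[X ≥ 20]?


μ = E[X] = 18/7, a = 20.
Markov: P[X ≥ 20] ≤ μ/a = (18/7)/20 = 9/70.
Numerically: ≈ 0.1286.
(Since a = 20 > μ = 2.5714, the bound 9/70 is < 1 and informative.)

P[X ≥ 20] ≤ 9/70 ≈ 0.1286.


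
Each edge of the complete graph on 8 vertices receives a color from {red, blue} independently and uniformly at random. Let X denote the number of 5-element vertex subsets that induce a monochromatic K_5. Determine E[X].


Let X = Σ_S X_S over the C(8, 5) = 56 subsets S of size 5, where X_S = 1 if the K_5 on S is monochromatic.
For a fixed S, the K_5 on S has C(5, 2) = 10 edges. P[all 10 edges red] = (1/2)^10, and likewise for blue, so P[monochromatic] = 2·(1/2)^10 = 2^{1 − 10} = 1/512.
By linearity of expectation: E[X] = C(8, 5) · 2^{1 − 10} = 56 · 1/512 = 7/64.
Numerically: E[X] ≈ 0.109.

E[X] = C(8,5)·2^(1−C(5,2)) = 7/64 ≈ 0.109.


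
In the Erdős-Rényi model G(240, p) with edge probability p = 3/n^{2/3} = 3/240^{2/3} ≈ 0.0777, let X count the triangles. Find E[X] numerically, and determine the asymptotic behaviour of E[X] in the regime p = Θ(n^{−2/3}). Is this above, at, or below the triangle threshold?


Number of potential triangles: C(240, 3) = 2275280.
Each occurs with probability p³ ≈ (0.0777)³ ≈ 4.68750e-04.
By linearity: E[X] = C(240, 3)·p³ ≈ 2275280 · 4.68750e-04 ≈ 1066.538.
Since α = 2/3 < 1, p = c/n^{2/3} ≫ 1/n is above the triangle threshold p ~ 1/n. Asymptotically E[X] ~ (c³/6)·n^{3(1−α)} = (3³/6)·n^{1} → ∞; triangles are abundant w.h.p.

E[X] ≈ 1066.538; in regime p = Θ(1/n^{2/3}) E[X] diverges (above the triangle threshold p ~ 1/n).


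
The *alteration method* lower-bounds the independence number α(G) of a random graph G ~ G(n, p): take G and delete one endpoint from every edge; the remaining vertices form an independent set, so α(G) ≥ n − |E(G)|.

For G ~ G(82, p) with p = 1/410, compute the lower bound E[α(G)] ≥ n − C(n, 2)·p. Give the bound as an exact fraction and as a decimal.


E[|E(G)|] = C(82, 2)·p = 3321 · (1/410) = 81/10.
E[α(G)] ≥ n − E[|E(G)|] = 82 − 81/10 = 739/10.
Numerically: ≈ 73.9000.
(This is only a lower bound; the true E[α(G)] may be larger.)

E[α(G)] ≥ 739/10 ≈ 73.9000.


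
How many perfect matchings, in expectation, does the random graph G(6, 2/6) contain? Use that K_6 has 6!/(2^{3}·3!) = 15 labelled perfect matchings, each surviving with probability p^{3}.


K_6 has 6!/(2^{3}·3!) = 15 labelled perfect matchings.
For each such perfect matching H, let X_H = 1 if all 3 edges of H are present in G. Then P[X_H = 1] = p^{3} = (1/3)^{3} = 1/27.
By linearity of expectation: E[X] = Σ_H E[X_H] = 15 · p^{3} = 15 · 1/27 = 5/9.
Numerically: E[X] ≈ 0.556.

E[X] = 15 · (1/3)^{3} = 5/9 ≈ 0.556.


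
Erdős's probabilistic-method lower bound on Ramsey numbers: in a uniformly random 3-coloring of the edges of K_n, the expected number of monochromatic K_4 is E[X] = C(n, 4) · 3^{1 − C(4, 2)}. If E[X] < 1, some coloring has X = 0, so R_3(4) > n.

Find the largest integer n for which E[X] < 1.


We need C(n, 4) · 3^{1 − 6} < 1, i.e. C(n, 4) < 3^{6 − 1} = 243.
Check values of n near the boundary:
  n = 9: C(9, 4) = 126; 126 < 243? YES
  n = 10: C(10, 4) = 210; 210 < 243? YES
  n = 11: C(11, 4) = 330; 330 < 243? NO
  n = 12: C(12, 4) = 495; 495 < 243? NO
The largest n with C(n, 4) < 243 is n = 10 (where E[X] = 70/81 ≈ 0.864198). Hence R_3(4) > 10, i.e. R_3(4) ≥ 11.

Largest n = 10; hence R_3(4) > 10.


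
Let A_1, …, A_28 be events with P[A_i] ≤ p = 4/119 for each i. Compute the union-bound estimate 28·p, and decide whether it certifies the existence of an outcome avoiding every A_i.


Union bound: P[∪_{i=1}^{28} A_i] ≤ Σ_i P[A_i] ≤ 28·p = 28·(4/119) = 16/17.
Numerically: 16/17 ≈ 0.94118.
Is 16/17 < 1? YES.
Since P[∪ A_i] ≤ 16/17 < 1, the complement has P[∩ A_i^c] ≥ 1 − 16/17 = 1/17 > 0, so some outcome avoids every A_i.

28·p = 16/17 ≈ 0.94118; existence CERTIFIED by the union bound.


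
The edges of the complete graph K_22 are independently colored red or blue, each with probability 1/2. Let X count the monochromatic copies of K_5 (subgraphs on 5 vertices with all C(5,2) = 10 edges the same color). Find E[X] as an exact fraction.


Let X = Σ_S X_S over the C(22, 5) = 26334 subsets S of size 5, where X_S = 1 if the K_5 on S is monochromatic.
For a fixed S, the K_5 on S has C(5, 2) = 10 edges. P[all 10 edges red] = (1/2)^10, and likewise for blue, so P[monochromatic] = 2·(1/2)^10 = 2^{1 − 10} = 1/512.
By linearity: E[X] = C(22, 5) · 2^{1 − 10} = 26334 · 1/512 = 13167/256.
Numerically: E[X] ≈ 51.433594.

E[X] = C(22,5)·2^(1−C(5,2)) = 13167/256 ≈ 51.433594.


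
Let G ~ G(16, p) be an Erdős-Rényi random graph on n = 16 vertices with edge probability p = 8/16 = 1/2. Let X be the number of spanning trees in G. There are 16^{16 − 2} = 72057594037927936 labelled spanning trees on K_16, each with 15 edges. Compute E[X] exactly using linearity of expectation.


K_16 has 16^{16 − 2} = 72057594037927936 labelled spanning trees.
For each such spanning tree H, let X_H = 1 if all 15 edges of H are present in G. Then P[X_H = 1] = p^{15} = (1/2)^{15} = 1/32768.
By linearity: E[X] = Σ_H E[X_H] = 72057594037927936 · p^{15} = 72057594037927936 · 1/32768 = 2199023255552.
Numerically: E[X] ≈ 2.199e+12.

E[X] = 72057594037927936 · (1/2)^{15} = 2199023255552 ≈ 2.199e+12.


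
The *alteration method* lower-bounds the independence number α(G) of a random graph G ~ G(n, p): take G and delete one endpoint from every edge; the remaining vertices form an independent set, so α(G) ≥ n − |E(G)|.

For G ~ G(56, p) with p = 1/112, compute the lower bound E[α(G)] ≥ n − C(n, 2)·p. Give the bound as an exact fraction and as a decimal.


E[|E(G)|] = C(56, 2)·p = 1540 · (1/112) = 55/4.
E[α(G)] ≥ n − E[|E(G)|] = 56 − 55/4 = 169/4.
Numerically: ≈ 42.250000.
(This is only a lower bound; the true E[α(G)] may be larger.)

E[α(G)] ≥ 169/4 ≈ 42.250000.


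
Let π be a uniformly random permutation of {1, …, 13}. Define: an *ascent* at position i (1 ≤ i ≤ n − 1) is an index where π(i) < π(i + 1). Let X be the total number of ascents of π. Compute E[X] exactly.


Write X = Σ X_I over i = 1, …, 12, with X_I the indicator of one ascent.
There are 12 indicators.
For each fixed i, the pair (π(i), π(i+1)) is a uniformly random ordered pair of distinct values from {1, …, 13}; by symmetry P[π(i) < π(i+1)] = 1/2.
By linearity: E[X] = 12 · (1/2) = (13 − 1) · (1/2) = 6 ≈ 6.00000.

E[X] = 6 = 6.00000.


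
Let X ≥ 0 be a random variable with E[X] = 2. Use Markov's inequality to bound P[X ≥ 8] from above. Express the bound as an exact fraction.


μ = E[X] = 2, a = 8.
Markov: P[X ≥ 8] ≤ μ/a = (2)/8 = 1/4.
Numerically: ≈ 0.25000.
(Since a = 8 > μ = 2.00000, the bound 1/4 is < 1 and informative.)

P[X ≥ 8] ≤ 1/4 ≈ 0.25000.


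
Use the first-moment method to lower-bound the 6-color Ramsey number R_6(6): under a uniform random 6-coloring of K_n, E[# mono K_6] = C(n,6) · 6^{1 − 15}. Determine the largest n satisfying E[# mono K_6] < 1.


We need C(n, 6) · 6^{1 − 15} < 1, i.e. C(n, 6) < 6^{15 − 1} = 78364164096.
Check values of n near the boundary:
  n = 196: C(196, 6) = 72887293024; 72887293024 < 78364164096? YES
  n = 197: C(197, 6) = 75176946208; 75176946208 < 78364164096? YES
  n = 198: C(198, 6) = 77526225777; 77526225777 < 78364164096? YES
  n = 199: C(199, 6) = 79936367511; 79936367511 < 78364164096? NO
  n = 200: C(200, 6) = 82408626300; 82408626300 < 78364164096? NO
The largest n with C(n, 6) < 78364164096 is n = 198 (where E[X] = 25842075259/26121388032 ≈ 0.9893071). Hence R_6(6) > 198, i.e. R_6(6) ≥ 199.

Largest n = 198; hence R_6(6) > 198.


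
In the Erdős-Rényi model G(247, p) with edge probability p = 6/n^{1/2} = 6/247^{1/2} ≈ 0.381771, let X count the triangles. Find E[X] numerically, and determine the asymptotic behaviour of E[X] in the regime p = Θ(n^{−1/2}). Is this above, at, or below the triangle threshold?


Number of potential triangles: C(247, 3) = 2481115.
Each occurs with probability p³ ≈ (0.381771)³ ≈ 5.56427161e-02.
By linearity: E[X] = C(247, 3)·p³ ≈ 2481115 · 5.56427161e-02 ≈ 138055.977592.
Since α = 1/2 < 1, p = c/n^{1/2} ≫ 1/n is above the triangle threshold p ~ 1/n. Asymptotically E[X] ~ (c³/6)·n^{3(1−α)} = (6³/6)·n^{1.5} → ∞; triangles are abundant w.h.p.

E[X] ≈ 138055.977592; in regime p = Θ(1/n^{1/2}) E[X] diverges (above the triangle threshold p ~ 1/n).


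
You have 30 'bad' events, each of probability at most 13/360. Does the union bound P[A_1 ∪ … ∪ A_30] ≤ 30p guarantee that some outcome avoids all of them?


Union bound: P[∪_{i=1}^{30} A_i] ≤ Σ_i P[A_i] ≤ 30·p = 30·(13/360) = 13/12.
Numerically: 13/12 ≈ 1.083333.
Is 13/12 < 1? NO.
Since the bound 13/12 is ≥ 1, the union bound is uninformative here; it does NOT by itself certify existence.

30·p = 13/12 ≈ 1.083333; existence NOT certified by the union bound.


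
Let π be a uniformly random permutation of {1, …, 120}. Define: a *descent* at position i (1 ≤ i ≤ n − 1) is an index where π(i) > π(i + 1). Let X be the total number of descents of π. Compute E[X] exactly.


Write X = Σ X_I over i = 1, …, 119, with X_I the indicator of one descent.
There are 119 indicators.
For each fixed i, the pair (π(i), π(i+1)) is a uniformly random ordered pair of distinct values from {1, …, 120}; by symmetry P[π(i) > π(i+1)] = 1/2.
By linearity: E[X] = 119 · (1/2) = (120 − 1) · (1/2) = 119/2 ≈ 59.50000.

E[X] = 119/2 = 59.50000.


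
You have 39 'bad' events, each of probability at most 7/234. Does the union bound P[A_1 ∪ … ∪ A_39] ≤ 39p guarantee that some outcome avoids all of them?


Union bound: P[∪_{i=1}^{39} A_i] ≤ Σ_i P[A_i] ≤ 39·p = 39·(7/234) = 7/6.
Numerically: 7/6 ≈ 1.1666667.
Is 7/6 < 1? NO.
Since the bound 7/6 is ≥ 1, the union bound is uninformative here; it does NOT by itself certify existence.

39·p = 7/6 ≈ 1.1666667; existence NOT certified by the union bound.


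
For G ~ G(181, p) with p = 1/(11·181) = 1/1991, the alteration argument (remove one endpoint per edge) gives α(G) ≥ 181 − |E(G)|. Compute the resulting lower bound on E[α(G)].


E[|E(G)|] = C(181, 2)·p = 16290 · (1/1991) = 90/11.
E[α(G)] ≥ n − E[|E(G)|] = 181 − 90/11 = 1901/11.
Numerically: ≈ 172.818182.
(This is only a lower bound; the true E[α(G)] may be larger.)

E[α(G)] ≥ 1901/11 ≈ 172.818182.


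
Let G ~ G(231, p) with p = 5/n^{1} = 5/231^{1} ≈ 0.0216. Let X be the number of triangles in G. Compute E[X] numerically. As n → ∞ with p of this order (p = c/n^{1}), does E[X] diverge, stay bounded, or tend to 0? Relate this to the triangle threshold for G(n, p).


Number of potential triangles: C(231, 3) = 2027795.
Each occurs with probability p³ ≈ (0.0216)³ ≈ 1.01408e-05.
By linearity: E[X] = C(231, 3)·p³ ≈ 2027795 · 1.01408e-05 ≈ 20.564.
Here α = 1, so p = 5/n is exactly at the triangle threshold p ~ 1/n. Asymptotically E[X] → c³/6 = 5³/6 = 125/6 ≈ 20.833, a bounded constant. In this regime the triangle count is asymptotically Poisson(c³/6).

E[X] ≈ 20.564; in regime p = Θ(1/n^{1}) E[X] stays bounded (at the triangle threshold p ~ 1/n).


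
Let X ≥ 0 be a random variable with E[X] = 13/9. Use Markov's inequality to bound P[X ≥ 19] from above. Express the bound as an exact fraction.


μ = E[X] = 13/9, a = 19.
Markov: P[X ≥ 19] ≤ μ/a = (13/9)/19 = 13/171.
Numerically: ≈ 0.07602.
(Since a = 19 > μ = 1.44444, the bound 13/171 is < 1 and informative.)

P[X ≥ 19] ≤ 13/171 ≈ 0.07602.


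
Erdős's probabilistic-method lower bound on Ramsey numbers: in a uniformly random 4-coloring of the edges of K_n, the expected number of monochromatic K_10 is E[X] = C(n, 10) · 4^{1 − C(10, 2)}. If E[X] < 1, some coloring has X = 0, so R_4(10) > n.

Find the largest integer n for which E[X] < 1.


We need C(n, 10) · 4^{1 − 45} < 1, i.e. C(n, 10) < 4^{45 − 1} = 309485009821345068724781056.
Check values of n near the boundary:
  n = 2021: C(2021, 10) = 306347841644770462864800616; 306347841644770462864800616 < 309485009821345068724781056? YES
  n = 2022: C(2022, 10) = 307870445231474093395937796; 307870445231474093395937796 < 309485009821345068724781056? YES
  n = 2023: C(2023, 10) = 309399856285778485315440716; 309399856285778485315440716 < 309485009821345068724781056? YES
  n = 2024: C(2024, 10) = 310936101848269937576192656; 310936101848269937576192656 < 309485009821345068724781056? NO
The largest n with C(n, 10) < 309485009821345068724781056 is n = 2023 (where E[X] = 77349964071444621328860179/77371252455336267181195264 ≈ 0.99972). Hence R_4(10) > 2023, i.e. R_4(10) ≥ 2024.

Largest n = 2023; hence R_4(10) > 2023.


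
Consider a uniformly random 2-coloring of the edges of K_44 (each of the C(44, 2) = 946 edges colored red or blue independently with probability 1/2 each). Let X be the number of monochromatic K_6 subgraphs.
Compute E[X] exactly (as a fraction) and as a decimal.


Let X = Σ_S X_S over the C(44, 6) = 7059052 subsets S of size 6, where X_S = 1 if the K_6 on S is monochromatic.
For a fixed S, the K_6 on S has C(6, 2) = 15 edges. P[all 15 edges red] = (1/2)^15, and likewise for blue, so P[monochromatic] = 2·(1/2)^15 = 2^{1 − 15} = 1/16384.
Summing: E[X] = C(44, 6) · 2^{1 − 15} = 7059052 · 1/16384 = 1764763/4096.
Numerically: E[X] ≈ 430.85034.

E[X] = C(44,6)·2^(1−C(6,2)) = 1764763/4096 ≈ 430.85034.


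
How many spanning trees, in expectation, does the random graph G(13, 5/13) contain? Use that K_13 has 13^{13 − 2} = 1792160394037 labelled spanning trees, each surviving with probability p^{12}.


K_13 has 13^{13 − 2} = 1792160394037 labelled spanning trees.
For each such spanning tree H, let X_H = 1 if all 12 edges of H are present in G. Then P[X_H = 1] = p^{12} = (5/13)^{12} = 244140625/23298085122481.
By linearity of expectation: E[X] = Σ_H E[X_H] = 1792160394037 · p^{12} = 1792160394037 · 244140625/23298085122481 = 244140625/13.
Numerically: E[X] ≈ 1.878e+07.

E[X] = 1792160394037 · (5/13)^{12} = 244140625/13 ≈ 1.878e+07.


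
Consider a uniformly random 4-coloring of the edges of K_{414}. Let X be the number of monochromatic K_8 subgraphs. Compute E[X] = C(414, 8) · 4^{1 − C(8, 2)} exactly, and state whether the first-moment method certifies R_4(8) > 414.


E[X] = C(414, 8) · 4^{1 − 28} = 19995425223496173 · 4^{−27} = 19995425223496173/18014398509481984.
As a reduced fraction: E[X] = 19995425223496173/18014398509481984 ≈ 1.110.
Is E[X] < 1? NO.
Since E[X] ≥ 1, the first-moment bound is inconclusive at n = 414; it does NOT by itself certify R_4(8) > 414.

E[X] = 19995425223496173/18014398509481984 ≈ 1.110; E[X] ≥ 1; first-moment method inconclusive here.


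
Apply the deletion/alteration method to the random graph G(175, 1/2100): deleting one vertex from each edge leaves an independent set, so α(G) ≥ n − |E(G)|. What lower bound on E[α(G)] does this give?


E[|E(G)|] = C(175, 2)·p = 15225 · (1/2100) = 29/4.
E[α(G)] ≥ n − E[|E(G)|] = 175 − 29/4 = 671/4.
Numerically: ≈ 167.750000.
(This is only a lower bound; the true E[α(G)] may be larger.)

E[α(G)] ≥ 671/4 ≈ 167.750000.


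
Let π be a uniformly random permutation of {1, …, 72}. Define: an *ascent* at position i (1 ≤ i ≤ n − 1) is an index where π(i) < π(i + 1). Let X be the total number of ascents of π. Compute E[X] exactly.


Write X = Σ X_I over i = 1, …, 71, with X_I the indicator of one ascent.
There are 71 indicators.
For each fixed i, the pair (π(i), π(i+1)) is a uniformly random ordered pair of distinct values from {1, …, 72}; by symmetry P[π(i) < π(i+1)] = 1/2.
By linearity: E[X] = 71 · (1/2) = (72 − 1) · (1/2) = 71/2 ≈ 35.500000.

E[X] = 71/2 = 35.500000.


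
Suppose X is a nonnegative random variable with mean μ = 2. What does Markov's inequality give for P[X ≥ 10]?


μ = E[X] = 2, a = 10.
Markov: P[X ≥ 10] ≤ μ/a = (2)/10 = 1/5.
Numerically: ≈ 0.200000.
(Since a = 10 > μ = 2.000000, the bound 1/5 is < 1 and informative.)

P[X ≥ 10] ≤ 1/5 ≈ 0.200000.


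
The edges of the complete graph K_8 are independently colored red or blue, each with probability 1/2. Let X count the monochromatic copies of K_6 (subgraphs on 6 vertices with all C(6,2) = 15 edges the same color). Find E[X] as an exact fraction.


Let X = Σ_S X_S over the C(8, 6) = 28 subsets S of size 6, where X_S = 1 if the K_6 on S is monochromatic.
For a fixed S, the K_6 on S has C(6, 2) = 15 edges. P[all 15 edges red] = (1/2)^15, and likewise for blue, so P[monochromatic] = 2·(1/2)^15 = 2^{1 − 15} = 1/16384.
By linearity: E[X] = C(8, 6) · 2^{1 − 15} = 28 · 1/16384 = 7/4096.
Numerically: E[X] ≈ 0.001709.

E[X] = C(8,6)·2^(1−C(6,2)) = 7/4096 ≈ 0.001709.


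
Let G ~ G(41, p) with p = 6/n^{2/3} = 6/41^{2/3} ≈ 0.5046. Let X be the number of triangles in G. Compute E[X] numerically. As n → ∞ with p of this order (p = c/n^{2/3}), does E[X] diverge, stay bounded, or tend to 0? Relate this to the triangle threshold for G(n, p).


Number of potential triangles: C(41, 3) = 10660.
Each occurs with probability p³ ≈ (0.5046)³ ≈ 1.284949e-01.
By linearity: E[X] = C(41, 3)·p³ ≈ 10660 · 1.284949e-01 ≈ 1369.7561.
Since α = 2/3 < 1, p = c/n^{2/3} ≫ 1/n is above the triangle threshold p ~ 1/n. Asymptotically E[X] ~ (c³/6)·n^{3(1−α)} = (6³/6)·n^{1} → ∞; triangles are abundant w.h.p.

E[X] ≈ 1369.7561; in regime p = Θ(1/n^{2/3}) E[X] diverges (above the triangle threshold p ~ 1/n).


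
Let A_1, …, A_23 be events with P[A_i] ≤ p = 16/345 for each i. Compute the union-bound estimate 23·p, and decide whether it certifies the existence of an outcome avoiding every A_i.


Union bound: P[∪_{i=1}^{23} A_i] ≤ Σ_i P[A_i] ≤ 23·p = 23·(16/345) = 16/15.
Numerically: 16/15 ≈ 1.067.
Is 16/15 < 1? NO.
Since the bound 16/15 is ≥ 1, the union bound is uninformative here; it does NOT by itself certify existence.

23·p = 16/15 ≈ 1.067; existence NOT certified by the union bound.


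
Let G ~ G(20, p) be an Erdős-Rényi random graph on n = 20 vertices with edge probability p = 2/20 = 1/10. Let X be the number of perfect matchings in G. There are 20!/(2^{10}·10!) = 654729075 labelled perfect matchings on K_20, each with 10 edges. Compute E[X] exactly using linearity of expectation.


K_20 has 20!/(2^{10}·10!) = 654729075 labelled perfect matchings.
For each such perfect matching H, let X_H = 1 if all 10 edges of H are present in G. Then P[X_H = 1] = p^{10} = (1/10)^{10} = 1/10000000000.
By linearity of expectation: E[X] = Σ_H E[X_H] = 654729075 · p^{10} = 654729075 · 1/10000000000 = 26189163/400000000.
Numerically: E[X] ≈ 0.0654729.

E[X] = 654729075 · (1/10)^{10} = 26189163/400000000 ≈ 0.0654729.


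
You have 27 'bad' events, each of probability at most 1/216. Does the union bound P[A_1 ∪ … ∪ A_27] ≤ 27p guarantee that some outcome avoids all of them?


Union bound: P[∪_{i=1}^{27} A_i] ≤ Σ_i P[A_i] ≤ 27·p = 27·(1/216) = 1/8.
Numerically: 1/8 ≈ 0.125.
Is 1/8 < 1? YES.
Since P[∪ A_i] ≤ 1/8 < 1, the complement has P[∩ A_i^c] ≥ 1 − 1/8 = 7/8 > 0, so some outcome avoids every A_i.

27·p = 1/8 ≈ 0.125; existence CERTIFIED by the union bound.


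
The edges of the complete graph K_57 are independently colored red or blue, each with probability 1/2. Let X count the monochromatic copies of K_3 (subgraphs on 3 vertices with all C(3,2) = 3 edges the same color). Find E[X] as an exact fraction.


Let X = Σ_S X_S over the C(57, 3) = 29260 subsets S of size 3, where X_S = 1 if the K_3 on S is monochromatic.
For a fixed S, the K_3 on S has C(3, 2) = 3 edges. P[all 3 edges red] = (1/2)^3, and likewise for blue, so P[monochromatic] = 2·(1/2)^3 = 2^{1 − 3} = 1/4.
By linearity: E[X] = C(57, 3) · 2^{1 − 3} = 29260 · 1/4 = 7315.
Numerically: E[X] ≈ 7315.000000.

E[X] = C(57,3)·2^(1−C(3,2)) = 7315 ≈ 7315.000000.


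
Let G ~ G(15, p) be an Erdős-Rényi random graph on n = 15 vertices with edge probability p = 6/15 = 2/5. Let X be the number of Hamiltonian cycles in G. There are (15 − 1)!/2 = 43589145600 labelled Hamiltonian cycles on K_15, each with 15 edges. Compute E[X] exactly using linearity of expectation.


K_15 has (15 − 1)!/2 = 43589145600 labelled Hamiltonian cycles.
For each such Hamiltonian cycle H, let X_H = 1 if all 15 edges of H are present in G. Then P[X_H = 1] = p^{15} = (2/5)^{15} = 32768/30517578125.
By linearity: E[X] = Σ_H E[X_H] = 43589145600 · p^{15} = 43589145600 · 32768/30517578125 = 57133164920832/1220703125.
Numerically: E[X] ≈ 46803.5.

E[X] = 43589145600 · (2/5)^{15} = 57133164920832/1220703125 ≈ 46803.5.


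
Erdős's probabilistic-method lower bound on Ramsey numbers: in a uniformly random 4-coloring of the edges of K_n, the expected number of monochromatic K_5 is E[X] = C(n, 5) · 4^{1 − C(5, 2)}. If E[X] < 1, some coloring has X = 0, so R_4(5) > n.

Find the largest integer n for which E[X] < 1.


We need C(n, 5) · 4^{1 − 10} < 1, i.e. C(n, 5) < 4^{10 − 1} = 262144.
Check values of n near the boundary:
  n = 27: C(27, 5) = 80730; 80730 < 262144? YES
  n = 28: C(28, 5) = 98280; 98280 < 262144? YES
  n = 29: C(29, 5) = 118755; 118755 < 262144? YES
  n = 30: C(30, 5) = 142506; 142506 < 262144? YES
  n = 31: C(31, 5) = 169911; 169911 < 262144? YES
  n = 32: C(32, 5) = 201376; 201376 < 262144? YES
  n = 33: C(33, 5) = 237336; 237336 < 262144? YES
  n = 34: C(34, 5) = 278256; 278256 < 262144? NO
The largest n with C(n, 5) < 262144 is n = 33 (where E[X] = 29667/32768 ≈ 0.9054). Hence R_4(5) > 33, i.e. R_4(5) ≥ 34.

Largest n = 33; hence R_4(5) > 33.


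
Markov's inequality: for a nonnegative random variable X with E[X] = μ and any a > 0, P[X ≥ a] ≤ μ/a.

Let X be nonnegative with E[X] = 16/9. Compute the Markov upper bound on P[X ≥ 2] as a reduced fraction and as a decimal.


μ = E[X] = 16/9, a = 2.
Markov: P[X ≥ 2] ≤ μ/a = (16/9)/2 = 8/9.
Numerically: ≈ 0.8889.
(Since a = 2 > μ = 1.7778, the bound 8/9 is < 1 and informative.)

P[X ≥ 2] ≤ 8/9 ≈ 0.8889.


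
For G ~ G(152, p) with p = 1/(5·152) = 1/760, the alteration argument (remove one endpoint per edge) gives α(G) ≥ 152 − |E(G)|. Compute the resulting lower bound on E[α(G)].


E[|E(G)|] = C(152, 2)·p = 11476 · (1/760) = 151/10.
E[α(G)] ≥ n − E[|E(G)|] = 152 − 151/10 = 1369/10.
Numerically: ≈ 136.900000.
(This is only a lower bound; the true E[α(G)] may be larger.)

E[α(G)] ≥ 1369/10 ≈ 136.900000.


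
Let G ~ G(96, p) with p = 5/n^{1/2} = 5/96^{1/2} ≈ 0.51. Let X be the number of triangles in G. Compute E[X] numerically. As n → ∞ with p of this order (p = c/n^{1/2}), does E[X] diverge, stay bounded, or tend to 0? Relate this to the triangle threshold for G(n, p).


Number of potential triangles: C(96, 3) = 142880.
Each occurs with probability p³ ≈ (0.51)³ ≈ 1.32893e-01.
By linearity: E[X] = C(96, 3)·p³ ≈ 142880 · 1.32893e-01 ≈ 18987.798.
Since α = 1/2 < 1, p = c/n^{1/2} ≫ 1/n is above the triangle threshold p ~ 1/n. Asymptotically E[X] ~ (c³/6)·n^{3(1−α)} = (5³/6)·n^{1.5} → ∞; triangles are abundant w.h.p.

E[X] ≈ 18987.798; in regime p = Θ(1/n^{1/2}) E[X] diverges (above the triangle threshold p ~ 1/n).


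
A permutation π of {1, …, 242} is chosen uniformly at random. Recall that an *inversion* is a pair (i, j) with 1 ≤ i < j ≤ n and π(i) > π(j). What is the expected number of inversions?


Write X = Σ X_I over the C(242, 2) = 29161 pairs i < j, with X_I the indicator of one inversion.
There are 29161 indicators.
For each fixed pair i < j, the values π(i) and π(j) are two distinct elements of {1, …, 242} in uniformly random order; by symmetry P[π(i) > π(j)] = 1/2.
By linearity: E[X] = 29161 · (1/2) = C(242, 2) · (1/2) = 29161/2 = 29161/2 ≈ 14580.5000.

E[X] = 29161/2 = 14580.5000.


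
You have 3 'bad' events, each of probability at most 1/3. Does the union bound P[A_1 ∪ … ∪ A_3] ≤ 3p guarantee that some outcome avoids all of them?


Union bound: P[∪_{i=1}^{3} A_i] ≤ Σ_i P[A_i] ≤ 3·p = 3·(1/3) = 1.
Numerically: 1 ≈ 1.000.
Is 1 < 1? NO.
Since the bound 1 is ≥ 1, the union bound is uninformative here; it does NOT by itself certify existence.

3·p = 1 ≈ 1.000; existence NOT certified by the union bound.


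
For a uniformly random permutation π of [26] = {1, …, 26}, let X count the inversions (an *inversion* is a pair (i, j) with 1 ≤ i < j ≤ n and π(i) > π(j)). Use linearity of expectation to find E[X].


Write X = Σ X_I over the C(26, 2) = 325 pairs i < j, with X_I the indicator of one inversion.
There are 325 indicators.
For each fixed pair i < j, the values π(i) and π(j) are two distinct elements of {1, …, 26} in uniformly random order; by symmetry P[π(i) > π(j)] = 1/2.
By linearity: E[X] = 325 · (1/2) = C(26, 2) · (1/2) = 325/2 = 325/2 ≈ 162.5000.

E[X] = 325/2 = 162.5000.


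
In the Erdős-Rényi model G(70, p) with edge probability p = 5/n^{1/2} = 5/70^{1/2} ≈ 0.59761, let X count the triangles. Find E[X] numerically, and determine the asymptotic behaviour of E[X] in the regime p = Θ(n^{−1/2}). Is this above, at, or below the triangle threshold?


Number of potential triangles: C(70, 3) = 54740.
Each occurs with probability p³ ≈ (0.59761)³ ≈ 2.1343368e-01.
By linearity: E[X] = C(70, 3)·p³ ≈ 54740 · 2.1343368e-01 ≈ 11683.35966.
Since α = 1/2 < 1, p = c/n^{1/2} ≫ 1/n is above the triangle threshold p ~ 1/n. Asymptotically E[X] ~ (c³/6)·n^{3(1−α)} = (5³/6)·n^{1.5} → ∞; triangles are abundant w.h.p.

E[X] ≈ 11683.35966; in regime p = Θ(1/n^{1/2}) E[X] diverges (above the triangle threshold p ~ 1/n).


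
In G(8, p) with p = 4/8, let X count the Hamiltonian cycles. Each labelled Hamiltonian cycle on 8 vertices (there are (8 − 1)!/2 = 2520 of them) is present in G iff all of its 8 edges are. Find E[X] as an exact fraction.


K_8 has (8 − 1)!/2 = 2520 labelled Hamiltonian cycles.
For each such Hamiltonian cycle H, let X_H = 1 if all 8 edges of H are present in G. Then P[X_H = 1] = p^{8} = (1/2)^{8} = 1/256.
By linearity of expectation: E[X] = Σ_H E[X_H] = 2520 · p^{8} = 2520 · 1/256 = 315/32.
Numerically: E[X] ≈ 9.84375.

E[X] = 2520 · (1/2)^{8} = 315/32 ≈ 9.84375.


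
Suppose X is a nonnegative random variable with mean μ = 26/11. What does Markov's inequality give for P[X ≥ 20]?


μ = E[X] = 26/11, a = 20.
Markov: P[X ≥ 20] ≤ μ/a = (26/11)/20 = 13/110.
Numerically: ≈ 0.118182.
(Since a = 20 > μ = 2.363636, the bound 13/110 is < 1 and informative.)

P[X ≥ 20] ≤ 13/110 ≈ 0.118182.


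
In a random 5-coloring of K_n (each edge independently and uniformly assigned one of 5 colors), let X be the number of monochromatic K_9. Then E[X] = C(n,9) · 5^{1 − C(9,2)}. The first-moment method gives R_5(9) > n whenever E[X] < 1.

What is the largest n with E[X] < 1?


We need C(n, 9) · 5^{1 − 36} < 1, i.e. C(n, 9) < 5^{36 − 1} = 2910383045673370361328125.
Check values of n near the boundary:
  n = 2165: C(2165, 9) = 2832220612024886803272630; 2832220612024886803272630 < 2910383045673370361328125? YES
  n = 2166: C(2166, 9) = 2844037944203015677277940; 2844037944203015677277940 < 2910383045673370361328125? YES
  n = 2167: C(2167, 9) = 2855899084841489792706810; 2855899084841489792706810 < 2910383045673370361328125? YES
  n = 2168: C(2168, 9) = 2867804175977929537095120; 2867804175977929537095120 < 2910383045673370361328125? YES
  n = 2169: C(2169, 9) = 2879753360044504243499683; 2879753360044504243499683 < 2910383045673370361328125? YES
  n = 2170: C(2170, 9) = 2891746779868845075610510; 2891746779868845075610510 < 2910383045673370361328125? YES
  n = 2171: C(2171, 9) = 2903784578674959601827205; 2903784578674959601827205 < 2910383045673370361328125? YES
  n = 2172: C(2172, 9) = 2915866900084148060642020; 2915866900084148060642020 < 2910383045673370361328125? NO
The largest n with C(n, 9) < 2910383045673370361328125 is n = 2171 (where E[X] = 580756915734991920365441/582076609134674072265625 ≈ 0.9977328). Hence R_5(9) > 2171, i.e. R_5(9) ≥ 2172.

Largest n = 2171; hence R_5(9) > 2171.


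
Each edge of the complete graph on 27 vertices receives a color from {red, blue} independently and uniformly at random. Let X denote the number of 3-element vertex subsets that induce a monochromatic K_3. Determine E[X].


Let X = Σ_S X_S over the C(27, 3) = 2925 subsets S of size 3, where X_S = 1 if the K_3 on S is monochromatic.
For a fixed S, the K_3 on S has C(3, 2) = 3 edges. P[all 3 edges red] = (1/2)^3, and likewise for blue, so P[monochromatic] = 2·(1/2)^3 = 2^{1 − 3} = 1/4.
Summing: E[X] = C(27, 3) · 2^{1 − 3} = 2925 · 1/4 = 2925/4.
Numerically: E[X] ≈ 731.250.

E[X] = C(27,3)·2^(1−C(3,2)) = 2925/4 ≈ 731.250.


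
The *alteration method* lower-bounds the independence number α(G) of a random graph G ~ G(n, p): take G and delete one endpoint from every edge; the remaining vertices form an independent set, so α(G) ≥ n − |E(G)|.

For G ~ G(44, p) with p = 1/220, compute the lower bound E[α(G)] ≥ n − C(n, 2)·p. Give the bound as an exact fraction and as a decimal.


E[|E(G)|] = C(44, 2)·p = 946 · (1/220) = 43/10.
E[α(G)] ≥ n − E[|E(G)|] = 44 − 43/10 = 397/10.
Numerically: ≈ 39.7000.
(This is only a lower bound; the true E[α(G)] may be larger.)

E[α(G)] ≥ 397/10 ≈ 39.7000.


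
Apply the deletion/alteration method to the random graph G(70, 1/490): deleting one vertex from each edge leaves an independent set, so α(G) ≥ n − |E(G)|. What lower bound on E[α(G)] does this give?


E[|E(G)|] = C(70, 2)·p = 2415 · (1/490) = 69/14.
E[α(G)] ≥ n − E[|E(G)|] = 70 − 69/14 = 911/14.
Numerically: ≈ 65.07143.
(This is only a lower bound; the true E[α(G)] may be larger.)

E[α(G)] ≥ 911/14 ≈ 65.07143.


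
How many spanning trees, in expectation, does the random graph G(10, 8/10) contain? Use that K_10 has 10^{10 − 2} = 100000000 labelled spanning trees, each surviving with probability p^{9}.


K_10 has 10^{10 − 2} = 100000000 labelled spanning trees.
For each such spanning tree H, let X_H = 1 if all 9 edges of H are present in G. Then P[X_H = 1] = p^{9} = (4/5)^{9} = 262144/1953125.
Summing the indicators: E[X] = Σ_H E[X_H] = 100000000 · p^{9} = 100000000 · 262144/1953125 = 67108864/5.
Numerically: E[X] ≈ 1.3422e+07.

E[X] = 100000000 · (4/5)^{9} = 67108864/5 ≈ 1.3422e+07.


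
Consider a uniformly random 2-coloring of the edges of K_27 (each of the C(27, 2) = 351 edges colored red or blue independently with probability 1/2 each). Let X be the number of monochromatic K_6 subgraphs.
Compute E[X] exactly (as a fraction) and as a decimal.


Let X = Σ_S X_S over the C(27, 6) = 296010 subsets S of size 6, where X_S = 1 if the K_6 on S is monochromatic.
For a fixed S, the K_6 on S has C(6, 2) = 15 edges. P[all 15 edges red] = (1/2)^15, and likewise for blue, so P[monochromatic] = 2·(1/2)^15 = 2^{1 − 15} = 1/16384.
By linearity: E[X] = C(27, 6) · 2^{1 − 15} = 296010 · 1/16384 = 148005/8192.
Numerically: E[X] ≈ 18.067.

E[X] = C(27,6)·2^(1−C(6,2)) = 148005/8192 ≈ 18.067.
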